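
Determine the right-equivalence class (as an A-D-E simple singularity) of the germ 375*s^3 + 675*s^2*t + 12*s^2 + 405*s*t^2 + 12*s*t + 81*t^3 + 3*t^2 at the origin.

A2

The Hessian of f at 0 is [[24, 12], [12, 6]] with rank 1, so corank 1. A Groebner basis of the Jacobian ideal J(f) in C{s,t} is {t^2, s + t/2}; counting standard monomials gives mu = 2. Corank 1: A-series; mu = 2 gives A_2.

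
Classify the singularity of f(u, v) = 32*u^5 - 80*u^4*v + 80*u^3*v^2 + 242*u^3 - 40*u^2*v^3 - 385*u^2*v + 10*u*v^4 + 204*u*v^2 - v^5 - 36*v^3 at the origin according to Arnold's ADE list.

D6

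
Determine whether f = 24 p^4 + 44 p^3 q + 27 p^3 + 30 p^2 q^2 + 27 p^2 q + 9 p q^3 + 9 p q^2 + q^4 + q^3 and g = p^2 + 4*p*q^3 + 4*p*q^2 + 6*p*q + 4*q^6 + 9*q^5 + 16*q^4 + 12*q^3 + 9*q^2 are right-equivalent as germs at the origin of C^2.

No.

The Hessian of f at 0 is [[0, 0], [0, 0]] with rank 0, so corank 2. A Groebner basis of the Jacobian ideal J(f) in C{p,q} is {19683*p^2/4 + 6561*p*q/2 + q^4 + 27*q^3/4 + 2187*q^2/4, p^3 + 135*p^2/4 + 45*p*q/2 + q^3/12 + 15*q^2/4, p^2*q - 243*p^2/4 - 81*p*q/2 - 7*q^3/36 - 27*q^2/4, 81*p^2 + p*q^2 + 54*p*q + 4*q^3/9 + 9*q^2}; counting standard monomials gives mu = 7. Corank 2; j^3 = (3*p + q)^3 is a perfect cube, so E-series; the 4-jet and mu = 7 give E_7. The Hessian of g at 0 is [[2, 6], [6, 18]] with rank 1, so corank 1. A Groebner basis of the Jacobian ideal J(g) in C{p,q} is {p/2 + q^3 + q^2 + 3*q/2, p^2 + 6*p + 3*q^2 + 18*q, p*q - p + q^2 - 3*q}; counting standard monomials gives mu = 4. Corank 1: A-series; mu = 4 gives A_4. f is E_7 but g is A_4, hence not right-equivalent.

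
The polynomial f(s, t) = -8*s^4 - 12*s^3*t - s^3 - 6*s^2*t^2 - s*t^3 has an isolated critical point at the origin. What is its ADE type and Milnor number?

The Hessian of f at 0 has rank 0. Corank 2; j^3 = -s^3 is a perfect cube, so E-series; the 4-jet and mu = 7 give E_7.

Type E_{7}, Milnor number mu = 7.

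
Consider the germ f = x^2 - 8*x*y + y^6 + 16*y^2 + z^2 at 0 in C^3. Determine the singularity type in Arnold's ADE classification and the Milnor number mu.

Type A5, Milnor number mu = 5.

The Hessian of f at 0 has rank 2. Corank 1: A-series; mu = 5 gives A_5.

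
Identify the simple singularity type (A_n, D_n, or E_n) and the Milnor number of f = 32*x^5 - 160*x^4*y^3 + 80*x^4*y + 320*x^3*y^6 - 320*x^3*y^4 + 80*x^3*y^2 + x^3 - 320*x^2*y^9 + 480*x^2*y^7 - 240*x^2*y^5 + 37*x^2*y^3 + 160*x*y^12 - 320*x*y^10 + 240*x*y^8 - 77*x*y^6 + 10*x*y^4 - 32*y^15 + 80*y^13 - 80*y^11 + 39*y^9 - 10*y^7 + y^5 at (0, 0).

Type E8, Milnor number mu = 8.

The Hessian of f at 0 is [[0, 0], [0, 0]] with rank 0, so corank 2. A Groebner basis of the Jacobian ideal J(f) in C{x,y} is {-x^2/2 + x*y^3, 4*x^2 + y^4, x^3, x^2*y}; counting standard monomials gives mu = 8. Corank 2; j^3 = x^3 is a perfect cube, so E-series; the 5-jet and mu = 8 give E_8.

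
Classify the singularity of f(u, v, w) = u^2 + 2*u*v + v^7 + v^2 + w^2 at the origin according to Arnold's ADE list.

The Hessian of f at 0 has rank 2. Corank 1: A-series; mu = 6 gives A_6.

A_{6}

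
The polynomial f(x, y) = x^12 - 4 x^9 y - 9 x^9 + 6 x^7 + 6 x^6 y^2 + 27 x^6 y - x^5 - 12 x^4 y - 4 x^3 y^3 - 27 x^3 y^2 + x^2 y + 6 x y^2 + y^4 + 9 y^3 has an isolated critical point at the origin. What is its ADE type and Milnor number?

Type D5, Milnor number mu = 5.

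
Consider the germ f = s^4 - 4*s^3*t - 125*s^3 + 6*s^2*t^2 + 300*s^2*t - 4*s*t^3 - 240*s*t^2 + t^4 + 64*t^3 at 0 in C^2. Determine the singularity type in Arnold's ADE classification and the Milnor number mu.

The Hessian of f at 0 is [[0, 0], [0, 0]] with rank 0, so corank 2. A Groebner basis of the Jacobian ideal J(f) in C{s,t} is {t^4, s*t^2 - 13*t^3/15, s^2 - 8*s*t/5 + 16*t^2/25}; counting standard monomials gives mu = 6. Corank 2; j^3 = -(5*s - 4*t)^3 is a perfect cube, so E-series; the 4-jet and mu = 6 give E_6.

Type E_6, Milnor number mu = 6.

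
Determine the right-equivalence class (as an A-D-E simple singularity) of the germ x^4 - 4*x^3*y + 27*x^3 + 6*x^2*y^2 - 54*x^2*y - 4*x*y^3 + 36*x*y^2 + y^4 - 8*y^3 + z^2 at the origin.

E_{6}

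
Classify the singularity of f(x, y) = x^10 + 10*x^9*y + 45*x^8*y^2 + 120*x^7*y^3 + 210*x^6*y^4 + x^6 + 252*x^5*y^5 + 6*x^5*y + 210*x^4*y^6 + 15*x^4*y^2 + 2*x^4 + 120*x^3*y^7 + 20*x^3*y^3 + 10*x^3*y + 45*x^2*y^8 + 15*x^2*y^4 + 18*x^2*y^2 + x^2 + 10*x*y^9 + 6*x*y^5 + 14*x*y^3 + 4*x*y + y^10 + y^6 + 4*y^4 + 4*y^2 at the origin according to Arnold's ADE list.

A_{9}

The Hessian of f at 0 has rank 1. Corank 1: A-series; mu = 9 gives A_9.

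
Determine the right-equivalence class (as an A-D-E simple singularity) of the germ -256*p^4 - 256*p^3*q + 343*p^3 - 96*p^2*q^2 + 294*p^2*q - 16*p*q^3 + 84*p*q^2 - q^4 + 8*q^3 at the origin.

The Hessian of f at 0 is [[0, 0], [0, 0]] with rank 0, so corank 2. A Groebner basis of the Jacobian ideal J(f) in C{p,q} is {q^4, p*q^2 + 23*q^3/84, p^2 + 4*p*q/7 + 4*q^2/49}; counting standard monomials gives mu = 6. Corank 2; j^3 = (7*p + 2*q)^3 is a perfect cube, so E-series; the 4-jet and mu = 6 give E_6.

E_{6}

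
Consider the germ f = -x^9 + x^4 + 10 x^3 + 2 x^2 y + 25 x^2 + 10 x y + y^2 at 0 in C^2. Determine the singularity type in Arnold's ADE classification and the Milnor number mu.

Type A_8, Milnor number mu = 8.

The Hessian of f at 0 has rank 1. Corank 1: A-series; mu = 8 gives A_8.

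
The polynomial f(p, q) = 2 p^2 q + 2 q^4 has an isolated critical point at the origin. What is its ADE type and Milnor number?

Type D_5, Milnor number mu = 5.

The Hessian of f at 0 is [[0, 0], [0, 0]] with rank 0, so corank 2. A Groebner basis of the Jacobian ideal J(f) in C{p,q} is {p^3, p^2/4 + q^3, p*q}; counting standard monomials gives mu = 5. Corank 2; j^3 = 2*p^2*q has shape L^2 M (L != M), so D-series; mu = 5 gives D_5.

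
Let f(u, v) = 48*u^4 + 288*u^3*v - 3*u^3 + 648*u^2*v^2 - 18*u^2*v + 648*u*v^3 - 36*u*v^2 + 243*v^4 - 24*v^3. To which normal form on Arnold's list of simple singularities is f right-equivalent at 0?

The Hessian of f at 0 is [[0, 0], [0, 0]] with rank 0, so corank 2. A Groebner basis of the Jacobian ideal J(f) in C{u,v} is {v^4, u*v^2 + 11*v^3/6, u^2 + 4*u*v + 4*v^2}; counting standard monomials gives mu = 6. Corank 2; j^3 = -3*(u + 2*v)^3 is a perfect cube, so E-series; the 4-jet and mu = 6 give E_6.

E6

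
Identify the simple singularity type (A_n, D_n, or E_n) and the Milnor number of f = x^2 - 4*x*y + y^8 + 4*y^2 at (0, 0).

Type A7, Milnor number mu = 7.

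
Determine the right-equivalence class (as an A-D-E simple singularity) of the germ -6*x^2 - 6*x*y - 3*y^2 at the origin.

The Hessian of f at 0 has rank 2. Corank 0: nondegenerate Morse point, so A_1.

A_{1}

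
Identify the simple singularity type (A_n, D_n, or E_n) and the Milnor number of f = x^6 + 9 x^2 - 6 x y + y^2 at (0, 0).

Type A5, Milnor number mu = 5.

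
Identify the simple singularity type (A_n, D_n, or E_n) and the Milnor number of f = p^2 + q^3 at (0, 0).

Type A_2, Milnor number mu = 2.

The Hessian of f at 0 has rank 1. Corank 1: A-series; mu = 2 gives A_2.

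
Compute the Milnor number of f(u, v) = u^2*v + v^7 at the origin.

8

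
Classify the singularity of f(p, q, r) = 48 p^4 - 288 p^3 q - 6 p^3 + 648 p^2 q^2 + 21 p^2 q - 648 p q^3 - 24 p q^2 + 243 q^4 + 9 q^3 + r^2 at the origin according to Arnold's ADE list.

The Hessian of f at 0 is [[0, 0, 0], [0, 0, 0], [0, 0, 2]] with rank 1, so corank 2. A Groebner basis of the Jacobian ideal J(f) in C{p,q,r} is {p*q^2 + p*q/8 - q^2/8, p*q/8 + q^3 - q^2/8, p^2 - 5*p*q/2 + 3*q^2/2, r}; counting standard monomials gives mu = 5. Corank 2; j^3 = -3*(p - q)^2*(2*p - 3*q) has shape L^2 M (L != M), so D-series; mu = 5 gives D_5.

D_5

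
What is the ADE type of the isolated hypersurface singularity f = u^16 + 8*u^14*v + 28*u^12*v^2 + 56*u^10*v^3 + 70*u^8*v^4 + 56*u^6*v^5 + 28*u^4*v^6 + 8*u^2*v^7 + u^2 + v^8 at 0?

The Hessian of f at 0 has rank 1. Corank 1: A-series; mu = 7 gives A_7.

A_{7}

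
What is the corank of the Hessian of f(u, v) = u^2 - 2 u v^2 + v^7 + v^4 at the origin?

1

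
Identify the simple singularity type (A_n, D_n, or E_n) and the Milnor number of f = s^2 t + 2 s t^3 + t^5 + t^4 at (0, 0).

Type D5, Milnor number mu = 5.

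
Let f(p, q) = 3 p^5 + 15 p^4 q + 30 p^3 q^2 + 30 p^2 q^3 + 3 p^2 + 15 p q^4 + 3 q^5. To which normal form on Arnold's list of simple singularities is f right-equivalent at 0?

A4

The Hessian of f at 0 has rank 1. Corank 1: A-series; mu = 4 gives A_4.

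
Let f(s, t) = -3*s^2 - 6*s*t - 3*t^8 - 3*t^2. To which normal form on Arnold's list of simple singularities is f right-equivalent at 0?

The Hessian of f at 0 is [[-6, -6], [-6, -6]] with rank 1, so corank 1. A Groebner basis of the Jacobian ideal J(f) in C{s,t} is {t^7, s + t}; counting standard monomials gives mu = 7. Corank 1: A-series; mu = 7 gives A_7.

A_{7}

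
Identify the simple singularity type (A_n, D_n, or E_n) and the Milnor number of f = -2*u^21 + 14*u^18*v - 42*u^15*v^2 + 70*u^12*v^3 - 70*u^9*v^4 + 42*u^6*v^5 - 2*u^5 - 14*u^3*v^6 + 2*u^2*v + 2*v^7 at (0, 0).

Type D_8, Milnor number mu = 8.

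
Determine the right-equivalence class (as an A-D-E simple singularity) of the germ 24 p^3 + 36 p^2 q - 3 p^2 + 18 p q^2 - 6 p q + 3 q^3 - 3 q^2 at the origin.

The Hessian of f at 0 is [[-6, -6], [-6, -6]] with rank 1, so corank 1. A Groebner basis of the Jacobian ideal J(f) in C{p,q} is {q^2, p + q}; counting standard monomials gives mu = 2. Corank 1: A-series; mu = 2 gives A_2.

A_2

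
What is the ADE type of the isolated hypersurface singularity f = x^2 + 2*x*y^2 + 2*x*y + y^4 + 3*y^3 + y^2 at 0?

A_2

The Hessian of f at 0 is [[2, 2], [2, 2]] with rank 1, so corank 1. A Groebner basis of the Jacobian ideal J(f) in C{x,y} is {y^2, x + y}; counting standard monomials gives mu = 2. Corank 1: A-series; mu = 2 gives A_2.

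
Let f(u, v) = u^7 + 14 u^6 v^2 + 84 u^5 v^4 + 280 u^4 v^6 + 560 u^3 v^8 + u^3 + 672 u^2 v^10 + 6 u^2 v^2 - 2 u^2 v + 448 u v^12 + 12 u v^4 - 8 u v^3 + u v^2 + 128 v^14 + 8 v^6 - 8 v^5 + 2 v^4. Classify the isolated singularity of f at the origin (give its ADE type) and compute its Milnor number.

Type D_8, Milnor number mu = 8.

The Hessian of f at 0 is [[0, 0], [0, 0]] with rank 0, so corank 2. A Groebner basis of the Jacobian ideal J(f) in C{u,v} is {-u^2/4 + u*v/4 + v^4 - v^3/2, u^3 - 3*u^2*v - 3*u^2/2 + 37*u*v/14 + 9*v^3/7 - 8*v^2/7, u^2/2 + u*v^2 - u*v/2}; counting standard monomials gives mu = 8. Corank 2; j^3 = u*(u - v)^2 has shape L^2 M (L != M), so D-series; mu = 8 gives D_8.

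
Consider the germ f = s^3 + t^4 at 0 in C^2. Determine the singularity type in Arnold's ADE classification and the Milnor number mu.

The Hessian of f at 0 has rank 0. Corank 2; j^3 = s^3 is a perfect cube, so E-series; the 4-jet and mu = 6 give E_6.

Type E_6, Milnor number mu = 6.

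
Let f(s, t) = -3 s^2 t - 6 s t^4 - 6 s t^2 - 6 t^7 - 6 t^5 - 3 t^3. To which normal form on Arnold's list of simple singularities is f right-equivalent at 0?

D_8

The Hessian of f at 0 is [[0, 0], [0, 0]] with rank 0, so corank 2. A Groebner basis of the Jacobian ideal J(f) in C{s,t} is {-s^2/6 + s*t^3 - 4*s*t/3 - 7*t^2/6, s*t + t^4 + t^2, s^3 - 3*s*t^2 - 2*t^3, s^2*t + 2*s*t^2 + t^3}; counting standard monomials gives mu = 8. Corank 2; j^3 = -3*t*(s + t)^2 has shape L^2 M (L != M), so D-series; mu = 8 gives D_8.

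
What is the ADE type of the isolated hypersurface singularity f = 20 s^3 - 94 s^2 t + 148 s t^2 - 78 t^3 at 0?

The Hessian of f at 0 is [[0, 0], [0, 0]] with rank 0, so corank 2. A Groebner basis of the Jacobian ideal J(f) in C{s,t} is {t^3, s^2 - 23*t^2/11, s*t - 16*t^2/11}; counting standard monomials gives mu = 4. Corank 2; j^3 = 2*(2*s - 3*t)*(5*s^2 - 16*s*t + 13*t^2) splits into three distinct lines over C (the quadratic factor has nonzero discriminant), so D_4.

D_4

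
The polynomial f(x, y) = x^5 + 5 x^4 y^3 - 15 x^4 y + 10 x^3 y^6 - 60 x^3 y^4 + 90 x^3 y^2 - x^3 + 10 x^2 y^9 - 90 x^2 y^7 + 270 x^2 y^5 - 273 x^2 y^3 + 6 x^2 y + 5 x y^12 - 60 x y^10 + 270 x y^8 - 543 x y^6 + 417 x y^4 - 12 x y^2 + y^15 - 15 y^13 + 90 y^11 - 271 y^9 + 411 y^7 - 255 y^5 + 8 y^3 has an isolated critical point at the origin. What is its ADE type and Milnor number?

Type E8, Milnor number mu = 8.

The Hessian of f at 0 is [[0, 0], [0, 0]] with rank 0, so corank 2. A Groebner basis of the Jacobian ideal J(f) in C{x,y} is {9*x^2/2 + x*y^3 - 18*x*y + 18*y^2, 2*x^2 - 8*x*y + y^4 + 8*y^2, x^3 - 12*x*y^2 + 16*y^3, x^2*y - 4*x*y^2 + 4*y^3}; counting standard monomials gives mu = 8. Corank 2; j^3 = -(x - 2*y)^3 is a perfect cube, so E-series; the 5-jet and mu = 8 give E_8.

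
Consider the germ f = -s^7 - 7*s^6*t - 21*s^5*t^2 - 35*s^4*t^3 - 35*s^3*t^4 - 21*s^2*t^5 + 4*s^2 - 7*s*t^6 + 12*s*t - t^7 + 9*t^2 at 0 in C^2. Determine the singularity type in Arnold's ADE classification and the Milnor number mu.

The Hessian of f at 0 is [[8, 12], [12, 18]] with rank 1, so corank 1. A Groebner basis of the Jacobian ideal J(f) in C{s,t} is {t^6, s + 3*t/2}; counting standard monomials gives mu = 6. Corank 1: A-series; mu = 6 gives A_6.

Type A_{6}, Milnor number mu = 6.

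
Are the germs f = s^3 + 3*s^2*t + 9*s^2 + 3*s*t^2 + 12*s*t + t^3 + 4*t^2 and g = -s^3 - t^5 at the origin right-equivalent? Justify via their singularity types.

No.

The Hessian of f at 0 is [[18, 12], [12, 8]] with rank 1, so corank 1. A Groebner basis of the Jacobian ideal J(f) in C{s,t} is {t^2, s + 2*t/3}; counting standard monomials gives mu = 2. Corank 1: A-series; mu = 2 gives A_2. The Hessian of g at 0 is [[0, 0], [0, 0]] with rank 0, so corank 2. A Groebner basis of the Jacobian ideal J(g) in C{s,t} is {t^4, s^2}; counting standard monomials gives mu = 8. Corank 2; j^3 = -s^3 is a perfect cube, so E-series; the 5-jet and mu = 8 give E_8. f is A_2 but g is E_8, hence not right-equivalent.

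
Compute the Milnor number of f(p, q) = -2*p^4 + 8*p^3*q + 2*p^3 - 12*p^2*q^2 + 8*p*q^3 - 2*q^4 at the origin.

6

The Hessian of f at 0 is [[0, 0], [0, 0]] with rank 0, so corank 2. A Groebner basis of the Jacobian ideal J(f) in C{p,q} is {q^4, p*q^2 - q^3/3, p^2}; counting standard monomials gives mu = 6. Corank 2; j^3 = 2*p^3 is a perfect cube, so E-series; the 4-jet and mu = 6 give E_6.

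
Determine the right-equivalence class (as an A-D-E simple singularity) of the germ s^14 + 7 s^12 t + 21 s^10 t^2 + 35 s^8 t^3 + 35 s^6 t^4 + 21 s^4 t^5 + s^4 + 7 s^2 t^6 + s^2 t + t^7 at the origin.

D_{8}

The Hessian of f at 0 has rank 0. Corank 2; j^3 = s^2*t has shape L^2 M (L != M), so D-series; mu = 8 gives D_8.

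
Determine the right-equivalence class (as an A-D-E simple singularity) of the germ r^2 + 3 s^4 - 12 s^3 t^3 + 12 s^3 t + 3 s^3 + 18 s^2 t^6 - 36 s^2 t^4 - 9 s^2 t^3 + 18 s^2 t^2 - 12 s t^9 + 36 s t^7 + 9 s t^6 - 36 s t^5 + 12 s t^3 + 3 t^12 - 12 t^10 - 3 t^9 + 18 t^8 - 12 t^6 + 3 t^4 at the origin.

E_6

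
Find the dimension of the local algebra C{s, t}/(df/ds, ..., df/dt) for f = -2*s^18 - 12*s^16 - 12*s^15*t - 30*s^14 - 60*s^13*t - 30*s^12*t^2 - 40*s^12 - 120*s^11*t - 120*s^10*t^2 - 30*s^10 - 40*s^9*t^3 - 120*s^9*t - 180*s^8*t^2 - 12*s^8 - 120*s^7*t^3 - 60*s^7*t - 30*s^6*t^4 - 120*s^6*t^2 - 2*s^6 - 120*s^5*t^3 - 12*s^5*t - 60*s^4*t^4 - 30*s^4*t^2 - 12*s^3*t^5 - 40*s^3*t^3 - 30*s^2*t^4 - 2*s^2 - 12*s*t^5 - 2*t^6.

5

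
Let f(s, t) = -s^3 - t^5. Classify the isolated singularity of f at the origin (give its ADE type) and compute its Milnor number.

Type E_{8}, Milnor number mu = 8.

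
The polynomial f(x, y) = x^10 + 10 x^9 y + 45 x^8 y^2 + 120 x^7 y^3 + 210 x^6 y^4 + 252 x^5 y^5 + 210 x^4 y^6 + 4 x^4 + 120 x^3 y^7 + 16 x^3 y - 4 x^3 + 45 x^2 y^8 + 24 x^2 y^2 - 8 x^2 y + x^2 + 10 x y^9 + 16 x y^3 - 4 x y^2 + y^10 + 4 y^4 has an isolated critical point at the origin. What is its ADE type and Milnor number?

The Hessian of f at 0 is [[2, 0], [0, 0]] with rank 1, so corank 1. A Groebner basis of the Jacobian ideal J(f) in C{x,y} is {x*y^4 + 10*x*y^3 - 39*x*y^2/4 + 5*x*y/2 - 3*x/16 + 7*y^4 - 7*y^3/2 + 3*y^2/8, -15*x*y^3 + 27*x*y^2/2 - 27*x*y/8 + x/4 + y^5 - 10*y^4 + 19*y^3/4 - y^2/2, x^2 + 2*x*y - x/2 + y^2}; counting standard monomials gives mu = 9. Corank 1: A-series; mu = 9 gives A_9.

Type A9, Milnor number mu = 9.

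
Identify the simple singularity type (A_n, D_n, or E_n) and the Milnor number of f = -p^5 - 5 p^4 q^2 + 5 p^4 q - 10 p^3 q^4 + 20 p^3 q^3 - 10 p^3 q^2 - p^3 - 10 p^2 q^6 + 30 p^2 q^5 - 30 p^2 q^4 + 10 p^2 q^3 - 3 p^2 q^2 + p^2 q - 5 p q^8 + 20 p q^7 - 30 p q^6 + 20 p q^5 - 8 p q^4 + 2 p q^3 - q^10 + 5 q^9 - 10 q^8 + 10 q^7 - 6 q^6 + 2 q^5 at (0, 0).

The Hessian of f at 0 has rank 0. Corank 2; j^3 = -p^2*(p - q) has shape L^2 M (L != M), so D-series; mu = 6 gives D_6.

Type D6, Milnor number mu = 6.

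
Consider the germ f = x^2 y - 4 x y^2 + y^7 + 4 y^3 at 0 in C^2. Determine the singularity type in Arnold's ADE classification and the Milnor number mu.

The Hessian of f at 0 has rank 0. Corank 2; j^3 = y*(x - 2*y)^2 has shape L^2 M (L != M), so D-series; mu = 8 gives D_8.

Type D8, Milnor number mu = 8.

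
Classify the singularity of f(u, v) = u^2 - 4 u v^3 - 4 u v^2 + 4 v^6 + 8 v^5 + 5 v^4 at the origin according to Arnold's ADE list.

A3

The Hessian of f at 0 has rank 1. Corank 1: A-series; mu = 3 gives A_3.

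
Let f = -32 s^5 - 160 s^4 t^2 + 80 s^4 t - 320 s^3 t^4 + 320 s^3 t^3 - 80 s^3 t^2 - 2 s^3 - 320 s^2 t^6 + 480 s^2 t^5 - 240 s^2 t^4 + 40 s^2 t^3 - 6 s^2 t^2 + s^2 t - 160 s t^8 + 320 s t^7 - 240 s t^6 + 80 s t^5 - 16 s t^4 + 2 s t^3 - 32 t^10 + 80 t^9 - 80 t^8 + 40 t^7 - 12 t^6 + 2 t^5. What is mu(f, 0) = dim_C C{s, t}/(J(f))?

6

The Hessian of f at 0 has rank 0. Corank 2; j^3 = -s^2*(2*s - t) has shape L^2 M (L != M), so D-series; mu = 6 gives D_6.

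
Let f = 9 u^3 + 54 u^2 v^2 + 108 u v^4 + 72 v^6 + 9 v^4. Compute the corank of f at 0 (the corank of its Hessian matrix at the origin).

The Hessian at 0 is [[0, 0], [0, 0]] of rank 0; hence corank 2.

2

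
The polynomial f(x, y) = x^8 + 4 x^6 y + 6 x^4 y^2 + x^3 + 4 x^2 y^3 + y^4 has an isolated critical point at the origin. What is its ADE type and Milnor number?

Type E_{6}, Milnor number mu = 6.

The Hessian of f at 0 has rank 0. Corank 2; j^3 = x^3 is a perfect cube, so E-series; the 4-jet and mu = 6 give E_6.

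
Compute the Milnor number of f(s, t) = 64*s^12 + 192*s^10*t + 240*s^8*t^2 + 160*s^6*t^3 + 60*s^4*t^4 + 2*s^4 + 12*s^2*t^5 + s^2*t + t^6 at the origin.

The Hessian of f at 0 is [[0, 0], [0, 0]] with rank 0, so corank 2. A Groebner basis of the Jacobian ideal J(f) in C{s,t} is {s^2/6 + t^5, s^3, s*t}; counting standard monomials gives mu = 7. Corank 2; j^3 = s^2*t has shape L^2 M (L != M), so D-series; mu = 7 gives D_7.

7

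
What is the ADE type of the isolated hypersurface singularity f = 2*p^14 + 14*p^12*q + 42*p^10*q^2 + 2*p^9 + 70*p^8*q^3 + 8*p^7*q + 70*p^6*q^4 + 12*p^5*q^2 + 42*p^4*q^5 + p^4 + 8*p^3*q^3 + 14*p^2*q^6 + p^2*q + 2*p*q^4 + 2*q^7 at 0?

D8

The Hessian of f at 0 is [[0, 0], [0, 0]] with rank 0, so corank 2. A Groebner basis of the Jacobian ideal J(f) in C{p,q} is {-p^2/6 + p*q^3, p*q + q^4, p^3, p^2*q}; counting standard monomials gives mu = 8. Corank 2; j^3 = p^2*q has shape L^2 M (L != M), so D-series; mu = 8 gives D_8.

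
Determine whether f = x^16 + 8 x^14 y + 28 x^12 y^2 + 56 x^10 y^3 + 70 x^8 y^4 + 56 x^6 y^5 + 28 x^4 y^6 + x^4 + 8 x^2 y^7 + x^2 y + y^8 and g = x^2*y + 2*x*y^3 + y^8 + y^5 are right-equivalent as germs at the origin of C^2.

The Hessian of f at 0 is [[0, 0], [0, 0]] with rank 0, so corank 2. A Groebner basis of the Jacobian ideal J(f) in C{x,y} is {x^2/8 + y^7, x^3, x*y}; counting standard monomials gives mu = 9. Corank 2; j^3 = x^2*y has shape L^2 M (L != M), so D-series; mu = 9 gives D_9. The Hessian of g at 0 is [[0, 0], [0, 0]] with rank 0, so corank 2. A Groebner basis of the Jacobian ideal J(g) in C{x,y} is {x^4, x^3*y - x^2/8 - x*y^2/8, x^3 + x^2*y^2, x*y + y^3}; counting standard monomials gives mu = 9. Corank 2; j^3 = x^2*y has shape L^2 M (L != M), so D-series; mu = 9 gives D_9. Both have type D_9, hence right-equivalent.

Yes.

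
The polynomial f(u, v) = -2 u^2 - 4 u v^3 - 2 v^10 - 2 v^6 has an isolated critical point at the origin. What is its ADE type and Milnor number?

The Hessian of f at 0 has rank 1. Corank 1: A-series; mu = 9 gives A_9.

Type A_{9}, Milnor number mu = 9.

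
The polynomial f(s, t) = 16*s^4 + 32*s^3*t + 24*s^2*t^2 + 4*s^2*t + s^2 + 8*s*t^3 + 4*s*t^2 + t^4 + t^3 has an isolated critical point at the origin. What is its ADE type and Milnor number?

The Hessian of f at 0 has rank 1. Corank 1: A-series; mu = 2 gives A_2.

Type A_{2}, Milnor number mu = 2.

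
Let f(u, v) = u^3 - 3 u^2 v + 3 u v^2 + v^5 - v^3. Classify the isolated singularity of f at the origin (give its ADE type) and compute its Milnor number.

Type E_8, Milnor number mu = 8.

The Hessian of f at 0 has rank 0. Corank 2; j^3 = (u - v)^3 is a perfect cube, so E-series; the 5-jet and mu = 8 give E_8.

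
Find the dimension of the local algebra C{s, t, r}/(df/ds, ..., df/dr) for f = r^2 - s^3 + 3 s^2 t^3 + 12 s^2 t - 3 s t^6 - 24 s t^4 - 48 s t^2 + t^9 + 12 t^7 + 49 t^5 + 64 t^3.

8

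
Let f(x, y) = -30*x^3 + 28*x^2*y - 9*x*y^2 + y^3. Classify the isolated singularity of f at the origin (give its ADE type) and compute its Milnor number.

Type D_{4}, Milnor number mu = 4.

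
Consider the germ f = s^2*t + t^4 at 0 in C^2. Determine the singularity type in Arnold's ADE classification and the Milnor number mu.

Type D_5, Milnor number mu = 5.

The Hessian of f at 0 is [[0, 0], [0, 0]] with rank 0, so corank 2. A Groebner basis of the Jacobian ideal J(f) in C{s,t} is {s^3, s^2/4 + t^3, s*t}; counting standard monomials gives mu = 5. Corank 2; j^3 = s^2*t has shape L^2 M (L != M), so D-series; mu = 5 gives D_5.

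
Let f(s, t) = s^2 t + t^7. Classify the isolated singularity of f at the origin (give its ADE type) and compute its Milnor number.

Type D8, Milnor number mu = 8.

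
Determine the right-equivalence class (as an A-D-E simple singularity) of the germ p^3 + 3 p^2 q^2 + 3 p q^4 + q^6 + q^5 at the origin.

E_8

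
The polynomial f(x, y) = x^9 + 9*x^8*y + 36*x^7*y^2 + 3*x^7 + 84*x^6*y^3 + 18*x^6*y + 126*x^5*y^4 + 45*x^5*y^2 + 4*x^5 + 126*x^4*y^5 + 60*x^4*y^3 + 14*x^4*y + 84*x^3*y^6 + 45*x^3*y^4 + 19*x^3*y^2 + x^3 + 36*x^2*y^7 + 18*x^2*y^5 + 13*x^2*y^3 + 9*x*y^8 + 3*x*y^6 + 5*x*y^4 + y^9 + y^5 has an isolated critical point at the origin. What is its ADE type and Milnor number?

Type E_8, Milnor number mu = 8.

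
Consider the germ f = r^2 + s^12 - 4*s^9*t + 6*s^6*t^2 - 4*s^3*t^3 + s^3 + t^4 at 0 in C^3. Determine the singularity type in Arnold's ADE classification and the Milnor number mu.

The Hessian of f at 0 has rank 1. Corank 2; j^3 = s^3 is a perfect cube, so E-series; the 4-jet and mu = 6 give E_6.

Type E6, Milnor number mu = 6.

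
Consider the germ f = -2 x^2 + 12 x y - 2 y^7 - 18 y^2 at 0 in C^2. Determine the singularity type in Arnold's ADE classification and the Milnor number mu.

The Hessian of f at 0 is [[-4, 12], [12, -36]] with rank 1, so corank 1. A Groebner basis of the Jacobian ideal J(f) in C{x,y} is {y^6, x - 3*y}; counting standard monomials gives mu = 6. Corank 1: A-series; mu = 6 gives A_6.

Type A6, Milnor number mu = 6.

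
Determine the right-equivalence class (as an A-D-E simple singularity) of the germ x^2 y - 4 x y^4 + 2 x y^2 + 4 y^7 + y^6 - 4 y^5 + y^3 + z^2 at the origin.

D_7

The Hessian of f at 0 is [[0, 0, 0], [0, 0, 0], [0, 0, 2]] with rank 1, so corank 2. A Groebner basis of the Jacobian ideal J(f) in C{x,y,z} is {-x*y/2 + y^4 - y^2/2, x^3 + x^2 + 2*x*y + y^3 + y^2, x^2*y - 2*x^2/3 - 4*x*y/3 - y^3 - 2*y^2/3, x^2/3 + x*y^2 + 2*x*y/3 + y^3 + y^2/3, z}; counting standard monomials gives mu = 7. Corank 2; j^3 = y*(x + y)^2 has shape L^2 M (L != M), so D-series; mu = 7 gives D_7.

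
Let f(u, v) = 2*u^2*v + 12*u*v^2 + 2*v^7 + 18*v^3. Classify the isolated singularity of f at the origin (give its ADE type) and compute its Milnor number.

Type D_8, Milnor number mu = 8.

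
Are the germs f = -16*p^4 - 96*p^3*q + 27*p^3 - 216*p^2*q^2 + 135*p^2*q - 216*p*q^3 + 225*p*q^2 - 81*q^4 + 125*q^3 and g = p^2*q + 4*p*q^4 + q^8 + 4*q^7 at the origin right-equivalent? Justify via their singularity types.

No.

The Hessian of f at 0 is [[0, 0], [0, 0]] with rank 0, so corank 2. A Groebner basis of the Jacobian ideal J(f) in C{p,q} is {q^4, p*q^2 + 29*q^3/18, p^2 + 10*p*q/3 + 25*q^2/9}; counting standard monomials gives mu = 6. Corank 2; j^3 = (3*p + 5*q)^3 is a perfect cube, so E-series; the 4-jet and mu = 6 give E_6. The Hessian of g at 0 is [[0, 0], [0, 0]] with rank 0, so corank 2. A Groebner basis of the Jacobian ideal J(g) in C{p,q} is {p^2*q^2, p^2*q + p^2/2 + p*q^3, p*q/2 + q^4, p^3}; counting standard monomials gives mu = 9. Corank 2; j^3 = p^2*q has shape L^2 M (L != M), so D-series; mu = 9 gives D_9. f is E_6 but g is D_9, hence not right-equivalent.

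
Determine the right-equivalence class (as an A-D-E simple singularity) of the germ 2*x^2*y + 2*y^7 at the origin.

D8

The Hessian of f at 0 has rank 0. Corank 2; j^3 = 2*x^2*y has shape L^2 M (L != M), so D-series; mu = 8 gives D_8.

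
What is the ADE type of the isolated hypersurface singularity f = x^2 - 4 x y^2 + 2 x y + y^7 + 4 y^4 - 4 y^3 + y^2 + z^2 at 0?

A_6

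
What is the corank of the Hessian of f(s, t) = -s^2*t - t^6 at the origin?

2

Hessian at 0 has rank 0.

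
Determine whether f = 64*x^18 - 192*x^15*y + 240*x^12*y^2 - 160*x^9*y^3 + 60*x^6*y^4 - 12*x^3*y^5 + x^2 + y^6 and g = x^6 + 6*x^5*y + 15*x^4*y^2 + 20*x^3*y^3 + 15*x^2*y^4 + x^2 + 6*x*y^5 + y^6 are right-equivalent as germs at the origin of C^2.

Yes.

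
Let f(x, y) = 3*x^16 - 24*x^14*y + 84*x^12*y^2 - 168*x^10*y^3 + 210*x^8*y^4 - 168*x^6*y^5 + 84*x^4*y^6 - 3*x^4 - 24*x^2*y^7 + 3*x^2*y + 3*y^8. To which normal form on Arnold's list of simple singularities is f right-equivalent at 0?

D_{9}

The Hessian of f at 0 is [[0, 0], [0, 0]] with rank 0, so corank 2. A Groebner basis of the Jacobian ideal J(f) in C{x,y} is {x^2/8 + y^7, x^3, x*y}; counting standard monomials gives mu = 9. Corank 2; j^3 = 3*x^2*y has shape L^2 M (L != M), so D-series; mu = 9 gives D_9.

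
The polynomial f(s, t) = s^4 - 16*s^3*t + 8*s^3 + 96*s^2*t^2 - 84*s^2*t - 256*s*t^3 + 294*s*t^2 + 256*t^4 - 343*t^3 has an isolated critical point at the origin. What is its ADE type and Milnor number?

The Hessian of f at 0 has rank 0. Corank 2; j^3 = (2*s - 7*t)^3 is a perfect cube, so E-series; the 4-jet and mu = 6 give E_6.

Type E_{6}, Milnor number mu = 6.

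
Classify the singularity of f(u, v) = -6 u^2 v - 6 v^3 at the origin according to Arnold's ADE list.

D_{4}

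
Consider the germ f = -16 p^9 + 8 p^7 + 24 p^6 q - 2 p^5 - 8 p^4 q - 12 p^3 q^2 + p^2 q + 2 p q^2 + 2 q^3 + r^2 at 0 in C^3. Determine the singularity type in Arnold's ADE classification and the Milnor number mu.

Type D_{4}, Milnor number mu = 4.

The Hessian of f at 0 has rank 1. Corank 2; j^3 = q*(p^2 + 2*p*q + 2*q^2) splits into three distinct lines over C (the quadratic factor has nonzero discriminant), so D_4.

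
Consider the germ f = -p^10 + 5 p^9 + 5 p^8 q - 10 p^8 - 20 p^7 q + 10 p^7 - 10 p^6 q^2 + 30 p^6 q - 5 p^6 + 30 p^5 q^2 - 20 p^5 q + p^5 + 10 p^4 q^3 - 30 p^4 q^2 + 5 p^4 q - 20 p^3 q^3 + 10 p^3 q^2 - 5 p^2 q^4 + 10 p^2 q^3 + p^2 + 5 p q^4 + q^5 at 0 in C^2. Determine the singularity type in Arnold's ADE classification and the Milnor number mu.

Type A_{4}, Milnor number mu = 4.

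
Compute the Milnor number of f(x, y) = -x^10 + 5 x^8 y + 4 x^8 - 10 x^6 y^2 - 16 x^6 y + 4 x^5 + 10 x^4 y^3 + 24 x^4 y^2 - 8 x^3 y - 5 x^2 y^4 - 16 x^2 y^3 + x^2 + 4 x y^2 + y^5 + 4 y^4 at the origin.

4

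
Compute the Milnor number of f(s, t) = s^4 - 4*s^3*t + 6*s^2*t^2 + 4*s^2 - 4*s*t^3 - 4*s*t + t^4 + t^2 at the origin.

3

The Hessian of f at 0 has rank 1. Corank 1: A-series; mu = 3 gives A_3.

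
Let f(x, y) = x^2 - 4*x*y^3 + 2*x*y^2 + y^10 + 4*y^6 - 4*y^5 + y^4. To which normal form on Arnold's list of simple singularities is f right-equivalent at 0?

A9

The Hessian of f at 0 is [[2, 0], [0, 0]] with rank 1, so corank 1. A Groebner basis of the Jacobian ideal J(f) in C{x,y} is {x^4 + x^3/12 - x^2*y/8 - 5*x^2/48 - 7*x*y^2/48 - x*y/48 - x/96 - y^2/96, x^3*y + x^3/2 - x^2*y/2 - 3*x^2/8 - x*y^2/2 - x*y/16 - x/32 - y^2/32, x^3/3 + x^2*y^2 + x^2*y/2 + x^2/3 + 5*x*y^2/12 + x*y/24 + x/48 + y^2/48, -x/2 + y^3 - y^2/2}; counting standard monomials gives mu = 9. Corank 1: A-series; mu = 9 gives A_9.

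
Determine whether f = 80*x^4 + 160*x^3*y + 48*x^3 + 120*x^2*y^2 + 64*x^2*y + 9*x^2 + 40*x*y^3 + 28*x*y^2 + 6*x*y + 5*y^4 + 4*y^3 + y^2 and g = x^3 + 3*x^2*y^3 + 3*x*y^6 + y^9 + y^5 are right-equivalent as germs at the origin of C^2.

The Hessian of f at 0 has rank 1. Corank 1: A-series; mu = 3 gives A_3. The Hessian of g at 0 has rank 0. Corank 2; j^3 = x^3 is a perfect cube, so E-series; the 5-jet and mu = 8 give E_8. f is A_3 but g is E_8, hence not right-equivalent.

No.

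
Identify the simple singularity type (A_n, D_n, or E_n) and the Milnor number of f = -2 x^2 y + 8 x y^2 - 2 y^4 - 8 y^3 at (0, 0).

The Hessian of f at 0 is [[0, 0], [0, 0]] with rank 0, so corank 2. A Groebner basis of the Jacobian ideal J(f) in C{x,y} is {x^3 + 2*x^2 - 8*y^2, x^2/4 + y^3 - y^2, x*y - 2*y^2}; counting standard monomials gives mu = 5. Corank 2; j^3 = -2*y*(x - 2*y)^2 has shape L^2 M (L != M), so D-series; mu = 5 gives D_5.

Type D5, Milnor number mu = 5.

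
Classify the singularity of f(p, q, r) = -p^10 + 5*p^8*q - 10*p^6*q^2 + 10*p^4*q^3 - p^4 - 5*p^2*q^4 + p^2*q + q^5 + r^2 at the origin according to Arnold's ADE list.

D_{6}

The Hessian of f at 0 is [[0, 0, 0], [0, 0, 0], [0, 0, 2]] with rank 1, so corank 2. A Groebner basis of the Jacobian ideal J(f) in C{p,q,r} is {p^2/5 + q^4, p^3, p*q, r}; counting standard monomials gives mu = 6. Corank 2; j^3 = p^2*q has shape L^2 M (L != M), so D-series; mu = 6 gives D_6.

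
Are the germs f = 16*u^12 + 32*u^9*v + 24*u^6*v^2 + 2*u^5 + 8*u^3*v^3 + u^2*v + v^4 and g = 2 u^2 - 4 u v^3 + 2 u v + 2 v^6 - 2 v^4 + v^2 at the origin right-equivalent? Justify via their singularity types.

The Hessian of f at 0 has rank 0. Corank 2; j^3 = u^2*v has shape L^2 M (L != M), so D-series; mu = 5 gives D_5. The Hessian of g at 0 has rank 2. Corank 0: nondegenerate Morse point, so A_1. f is D_5 but g is A_1, hence not right-equivalent.

No.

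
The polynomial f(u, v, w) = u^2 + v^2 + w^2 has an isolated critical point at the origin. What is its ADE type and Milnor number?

Type A_1, Milnor number mu = 1.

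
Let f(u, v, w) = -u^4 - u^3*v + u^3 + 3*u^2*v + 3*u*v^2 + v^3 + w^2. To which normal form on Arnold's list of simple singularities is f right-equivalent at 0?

E_{7}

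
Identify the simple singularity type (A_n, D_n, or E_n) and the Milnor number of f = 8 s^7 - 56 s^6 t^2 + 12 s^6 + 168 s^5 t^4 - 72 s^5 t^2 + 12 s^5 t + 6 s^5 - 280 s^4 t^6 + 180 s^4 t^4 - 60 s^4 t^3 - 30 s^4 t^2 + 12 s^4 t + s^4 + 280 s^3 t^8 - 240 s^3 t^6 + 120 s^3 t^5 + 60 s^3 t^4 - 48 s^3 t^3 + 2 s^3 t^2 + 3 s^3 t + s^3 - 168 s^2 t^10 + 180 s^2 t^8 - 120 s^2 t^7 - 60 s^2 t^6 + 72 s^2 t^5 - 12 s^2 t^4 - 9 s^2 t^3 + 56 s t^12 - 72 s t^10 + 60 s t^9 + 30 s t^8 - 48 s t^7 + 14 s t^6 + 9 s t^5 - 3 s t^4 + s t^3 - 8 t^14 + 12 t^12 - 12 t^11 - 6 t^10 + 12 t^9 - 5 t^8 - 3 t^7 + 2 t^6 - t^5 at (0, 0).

Type E_7, Milnor number mu = 7.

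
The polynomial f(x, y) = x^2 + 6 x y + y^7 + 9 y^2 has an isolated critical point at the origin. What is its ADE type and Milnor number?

Type A_6, Milnor number mu = 6.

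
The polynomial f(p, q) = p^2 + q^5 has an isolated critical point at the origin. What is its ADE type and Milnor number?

Type A_{4}, Milnor number mu = 4.

The Hessian of f at 0 has rank 1. Corank 1: A-series; mu = 4 gives A_4.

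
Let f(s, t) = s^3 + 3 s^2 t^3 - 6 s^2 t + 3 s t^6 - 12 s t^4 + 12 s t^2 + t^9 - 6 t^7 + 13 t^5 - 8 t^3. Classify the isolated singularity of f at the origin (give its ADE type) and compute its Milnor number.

The Hessian of f at 0 has rank 0. Corank 2; j^3 = (s - 2*t)^3 is a perfect cube, so E-series; the 5-jet and mu = 8 give E_8.

Type E_{8}, Milnor number mu = 8.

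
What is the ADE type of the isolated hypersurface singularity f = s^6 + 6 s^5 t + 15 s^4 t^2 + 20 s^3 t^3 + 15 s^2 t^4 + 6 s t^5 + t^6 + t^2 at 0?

A_{5}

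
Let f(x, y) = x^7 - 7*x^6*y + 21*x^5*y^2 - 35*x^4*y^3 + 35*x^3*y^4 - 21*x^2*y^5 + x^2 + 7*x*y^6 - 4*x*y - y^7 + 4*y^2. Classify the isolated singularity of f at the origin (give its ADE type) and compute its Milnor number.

The Hessian of f at 0 is [[2, -4], [-4, 8]] with rank 1, so corank 1. A Groebner basis of the Jacobian ideal J(f) in C{x,y} is {y^6, x - 2*y}; counting standard monomials gives mu = 6. Corank 1: A-series; mu = 6 gives A_6.

Type A_{6}, Milnor number mu = 6.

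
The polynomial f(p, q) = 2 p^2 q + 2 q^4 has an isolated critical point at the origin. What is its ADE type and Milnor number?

Type D5, Milnor number mu = 5.

The Hessian of f at 0 is [[0, 0], [0, 0]] with rank 0, so corank 2. A Groebner basis of the Jacobian ideal J(f) in C{p,q} is {p^3, p^2/4 + q^3, p*q}; counting standard monomials gives mu = 5. Corank 2; j^3 = 2*p^2*q has shape L^2 M (L != M), so D-series; mu = 5 gives D_5.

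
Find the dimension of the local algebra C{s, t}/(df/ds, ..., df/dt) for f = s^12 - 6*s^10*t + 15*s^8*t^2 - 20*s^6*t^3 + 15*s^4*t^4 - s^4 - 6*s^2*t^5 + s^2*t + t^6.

7

The Hessian of f at 0 has rank 0. Corank 2; j^3 = s^2*t has shape L^2 M (L != M), so D-series; mu = 7 gives D_7.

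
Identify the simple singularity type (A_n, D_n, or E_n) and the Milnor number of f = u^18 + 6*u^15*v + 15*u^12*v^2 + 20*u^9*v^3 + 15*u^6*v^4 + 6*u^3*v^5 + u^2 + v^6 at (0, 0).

Type A_{5}, Milnor number mu = 5.

The Hessian of f at 0 has rank 1. Corank 1: A-series; mu = 5 gives A_5.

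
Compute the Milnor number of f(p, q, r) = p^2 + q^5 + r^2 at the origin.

The Hessian of f at 0 is [[2, 0, 0], [0, 0, 0], [0, 0, 2]] with rank 2, so corank 1. A Groebner basis of the Jacobian ideal J(f) in C{p,q,r} is {q^4, p, r}; counting standard monomials gives mu = 4. Corank 1: A-series; mu = 4 gives A_4.

4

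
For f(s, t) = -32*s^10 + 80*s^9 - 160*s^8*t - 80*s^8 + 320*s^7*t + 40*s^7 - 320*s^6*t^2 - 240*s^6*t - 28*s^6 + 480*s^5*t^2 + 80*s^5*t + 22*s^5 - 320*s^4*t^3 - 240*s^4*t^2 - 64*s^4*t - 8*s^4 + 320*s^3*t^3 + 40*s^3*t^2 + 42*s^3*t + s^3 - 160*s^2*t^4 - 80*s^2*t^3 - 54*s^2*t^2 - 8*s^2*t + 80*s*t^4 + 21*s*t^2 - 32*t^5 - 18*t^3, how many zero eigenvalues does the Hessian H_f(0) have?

Hessian at 0 has rank 0.

2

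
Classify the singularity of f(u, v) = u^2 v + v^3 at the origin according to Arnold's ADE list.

The Hessian of f at 0 is [[0, 0], [0, 0]] with rank 0, so corank 2. A Groebner basis of the Jacobian ideal J(f) in C{u,v} is {v^3, u^2 + 3*v^2, u*v}; counting standard monomials gives mu = 4. Corank 2; j^3 = v*(u^2 + v^2) splits into three distinct lines over C (the quadratic factor has nonzero discriminant), so D_4.

D_{4}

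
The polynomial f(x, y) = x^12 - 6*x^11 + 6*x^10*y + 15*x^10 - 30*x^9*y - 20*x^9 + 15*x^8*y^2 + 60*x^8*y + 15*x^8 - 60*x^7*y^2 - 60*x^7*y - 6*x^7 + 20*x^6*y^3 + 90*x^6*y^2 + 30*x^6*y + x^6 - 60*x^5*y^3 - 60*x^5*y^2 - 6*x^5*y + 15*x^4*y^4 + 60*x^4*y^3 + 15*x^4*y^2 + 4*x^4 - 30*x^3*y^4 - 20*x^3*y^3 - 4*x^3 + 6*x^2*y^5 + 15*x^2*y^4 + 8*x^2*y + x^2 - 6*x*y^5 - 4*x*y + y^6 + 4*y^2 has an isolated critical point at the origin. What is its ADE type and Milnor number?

The Hessian of f at 0 is [[2, -4], [-4, 8]] with rank 1, so corank 1. A Groebner basis of the Jacobian ideal J(f) in C{x,y} is {x*y^2 - 3*x*y/4 + x/16 + y^2 - y/8, -5*x*y/8 + x/16 + y^3 + 3*y^2/4 - y/8, x^2 - x/2 + y}; counting standard monomials gives mu = 5. Corank 1: A-series; mu = 5 gives A_5.

Type A_{5}, Milnor number mu = 5.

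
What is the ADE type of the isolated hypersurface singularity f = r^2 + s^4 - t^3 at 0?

The Hessian of f at 0 is [[0, 0, 0], [0, 0, 0], [0, 0, 2]] with rank 1, so corank 2. A Groebner basis of the Jacobian ideal J(f) in C{s,t,r} is {s^3, t^2, r}; counting standard monomials gives mu = 6. Corank 2; j^3 = -t^3 is a perfect cube, so E-series; the 4-jet and mu = 6 give E_6.

E_{6}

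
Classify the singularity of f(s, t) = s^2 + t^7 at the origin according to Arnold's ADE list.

A_6

The Hessian of f at 0 has rank 1. Corank 1: A-series; mu = 6 gives A_6.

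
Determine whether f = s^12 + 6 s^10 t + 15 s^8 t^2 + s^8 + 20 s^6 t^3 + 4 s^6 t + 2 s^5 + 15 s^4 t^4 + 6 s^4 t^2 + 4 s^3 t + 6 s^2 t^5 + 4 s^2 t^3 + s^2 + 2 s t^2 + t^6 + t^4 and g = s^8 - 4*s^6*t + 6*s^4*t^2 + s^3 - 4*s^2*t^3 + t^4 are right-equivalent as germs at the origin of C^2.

No.

The Hessian of f at 0 has rank 1. Corank 1: A-series; mu = 5 gives A_5. The Hessian of g at 0 has rank 0. Corank 2; j^3 = s^3 is a perfect cube, so E-series; the 4-jet and mu = 6 give E_6. f is A_5 but g is E_6, hence not right-equivalent.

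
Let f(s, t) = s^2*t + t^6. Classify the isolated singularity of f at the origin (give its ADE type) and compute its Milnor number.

Type D7, Milnor number mu = 7.

The Hessian of f at 0 has rank 0. Corank 2; j^3 = s^2*t has shape L^2 M (L != M), so D-series; mu = 7 gives D_7.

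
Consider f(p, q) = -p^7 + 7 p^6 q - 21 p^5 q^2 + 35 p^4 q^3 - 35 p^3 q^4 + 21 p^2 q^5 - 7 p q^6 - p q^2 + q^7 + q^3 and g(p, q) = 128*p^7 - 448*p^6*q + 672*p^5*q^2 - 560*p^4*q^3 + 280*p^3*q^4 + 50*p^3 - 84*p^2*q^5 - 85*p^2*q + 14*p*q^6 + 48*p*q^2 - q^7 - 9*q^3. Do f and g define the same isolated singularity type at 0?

The Hessian of f at 0 has rank 0. Corank 2; j^3 = -q^2*(p - q) has shape L^2 M (L != M), so D-series; mu = 8 gives D_8. The Hessian of g at 0 has rank 0. Corank 2; j^3 = (2*p - q)*(5*p - 3*q)^2 has shape L^2 M (L != M), so D-series; mu = 8 gives D_8. Both have type D_8, hence right-equivalent.

Yes.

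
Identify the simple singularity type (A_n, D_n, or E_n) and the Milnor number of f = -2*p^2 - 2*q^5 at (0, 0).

The Hessian of f at 0 is [[-4, 0], [0, 0]] with rank 1, so corank 1. A Groebner basis of the Jacobian ideal J(f) in C{p,q} is {q^4, p}; counting standard monomials gives mu = 4. Corank 1: A-series; mu = 4 gives A_4.

Type A4, Milnor number mu = 4.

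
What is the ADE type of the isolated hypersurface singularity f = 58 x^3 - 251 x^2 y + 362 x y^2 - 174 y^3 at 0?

D_4

The Hessian of f at 0 has rank 0. Corank 2; j^3 = (2*x - 3*y)*(29*x^2 - 82*x*y + 58*y^2) splits into three distinct lines over C (the quadratic factor has nonzero discriminant), so D_4.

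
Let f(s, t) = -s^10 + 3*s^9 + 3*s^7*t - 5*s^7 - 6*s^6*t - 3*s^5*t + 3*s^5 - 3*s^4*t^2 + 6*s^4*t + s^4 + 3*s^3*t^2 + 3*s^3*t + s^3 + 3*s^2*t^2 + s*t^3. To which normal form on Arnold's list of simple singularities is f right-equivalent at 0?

E_7

The Hessian of f at 0 has rank 0. Corank 2; j^3 = s^3 is a perfect cube, so E-series; the 4-jet and mu = 7 give E_7.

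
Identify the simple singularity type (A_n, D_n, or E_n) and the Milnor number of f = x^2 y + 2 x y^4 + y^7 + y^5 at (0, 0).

Type D6, Milnor number mu = 6.

The Hessian of f at 0 has rank 0. Corank 2; j^3 = x^2*y has shape L^2 M (L != M), so D-series; mu = 6 gives D_6.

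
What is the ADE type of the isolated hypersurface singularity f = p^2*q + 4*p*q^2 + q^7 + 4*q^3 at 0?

D_8

The Hessian of f at 0 is [[0, 0], [0, 0]] with rank 0, so corank 2. A Groebner basis of the Jacobian ideal J(f) in C{p,q} is {p^2/7 + q^6 - 4*q^2/7, p^3 + 8*q^3, p*q + 2*q^2}; counting standard monomials gives mu = 8. Corank 2; j^3 = q*(p + 2*q)^2 has shape L^2 M (L != M), so D-series; mu = 8 gives D_8.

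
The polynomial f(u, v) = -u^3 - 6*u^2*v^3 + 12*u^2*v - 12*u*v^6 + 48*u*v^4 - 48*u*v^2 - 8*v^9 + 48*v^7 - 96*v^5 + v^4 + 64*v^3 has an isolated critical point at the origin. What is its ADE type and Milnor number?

Type E6, Milnor number mu = 6.

The Hessian of f at 0 has rank 0. Corank 2; j^3 = -(u - 4*v)^3 is a perfect cube, so E-series; the 4-jet and mu = 6 give E_6.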